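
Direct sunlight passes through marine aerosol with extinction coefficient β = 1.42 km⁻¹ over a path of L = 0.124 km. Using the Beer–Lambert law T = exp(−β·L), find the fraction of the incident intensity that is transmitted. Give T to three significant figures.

0.839

τ = β·L = 1.42 × 0.124 = 0.1761.
T = exp(−0.1761) = 0.8386.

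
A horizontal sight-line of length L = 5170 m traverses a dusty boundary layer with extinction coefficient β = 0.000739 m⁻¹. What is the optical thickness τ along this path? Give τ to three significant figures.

3.82

τ = β·L = 0.000739 × 5170 = 3.8206.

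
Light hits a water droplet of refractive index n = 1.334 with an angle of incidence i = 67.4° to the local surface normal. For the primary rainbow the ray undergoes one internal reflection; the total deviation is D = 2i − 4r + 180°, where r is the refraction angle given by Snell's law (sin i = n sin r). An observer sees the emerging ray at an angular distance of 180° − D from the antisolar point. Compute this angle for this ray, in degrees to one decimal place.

sin r = sin 67.4° / 1.334 = 0.9232/1.334 = 0.6921; r = 43.79°.
D = 2·67.4° − 4·43.79° + 180° = 134.80° − 175.17° + 180° = 139.63°.
Angle from antisolar point = 180° − D = 40.37°.

40.4°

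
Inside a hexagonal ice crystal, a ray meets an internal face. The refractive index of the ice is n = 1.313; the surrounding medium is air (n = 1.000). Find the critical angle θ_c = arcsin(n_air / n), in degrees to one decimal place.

sin θ_c = n_air / n = 1.000 / 1.313 = 0.7616.
θ_c = arcsin(0.7616) = 49.61°.

49.6°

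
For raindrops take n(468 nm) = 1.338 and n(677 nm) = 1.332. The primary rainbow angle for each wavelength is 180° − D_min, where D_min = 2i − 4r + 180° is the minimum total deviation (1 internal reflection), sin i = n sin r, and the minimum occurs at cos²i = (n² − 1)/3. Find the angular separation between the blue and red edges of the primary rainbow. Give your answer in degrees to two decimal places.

0.87°

At 468 nm (n = 1.338): cos²i = 0.26341 → i = 59.120°, r = 39.899°, D_min = 138.643°, rainbow angle = 41.357°.
At 677 nm (n = 1.332): cos²i = 0.25807 → i = 59.469°, r = 40.290°, D_min = 137.776°, rainbow angle = 42.224°.
Angular width = |41.357° − 42.224°| = 0.867°.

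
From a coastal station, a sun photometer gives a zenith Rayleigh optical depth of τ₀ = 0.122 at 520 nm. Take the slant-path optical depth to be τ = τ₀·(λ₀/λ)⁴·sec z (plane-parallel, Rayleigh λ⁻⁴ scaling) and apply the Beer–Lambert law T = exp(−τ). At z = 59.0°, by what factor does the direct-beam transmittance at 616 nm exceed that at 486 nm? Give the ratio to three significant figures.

1.21

Airmass: sec 59.0° = 1.9416.
τ(616 nm) = 0.122 × (520/616)⁴ × 1.9416 = 0.122 × 0.5078 × 1.9416 = 0.1203.
τ(486 nm) = 0.122 × (520/486)⁴ × 1.9416 = 0.122 × 1.3106 × 1.9416 = 0.3104.
T(616)/T(486) = exp(τ_B − τ_A) = exp(0.1902) = 1.2094.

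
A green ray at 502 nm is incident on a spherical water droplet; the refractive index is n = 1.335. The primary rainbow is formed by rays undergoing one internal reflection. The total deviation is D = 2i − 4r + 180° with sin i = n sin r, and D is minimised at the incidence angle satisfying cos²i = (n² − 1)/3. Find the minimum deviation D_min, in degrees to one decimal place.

cos²i = (1.78222 − 1)/3 = 0.26074; i = arccos(0.51063) = 59.294°.
sin r = sin 59.294°/1.335 = 0.64405; r = 40.094°.
D_min = 2·59.294° − 4·40.094° + 180° = 138.212°.

138.2°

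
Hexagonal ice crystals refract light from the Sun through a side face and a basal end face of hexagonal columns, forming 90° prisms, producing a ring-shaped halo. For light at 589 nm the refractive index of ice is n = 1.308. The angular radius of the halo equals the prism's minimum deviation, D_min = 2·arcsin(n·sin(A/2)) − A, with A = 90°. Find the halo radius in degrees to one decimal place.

45.3°

n·sin(A/2) = 1.308 × sin 45° = 1.308 × 0.7071 = 0.9249.
D_min = 2·arcsin(0.9249) − 90° = 2 × 67.653° − 90° = 45.305°.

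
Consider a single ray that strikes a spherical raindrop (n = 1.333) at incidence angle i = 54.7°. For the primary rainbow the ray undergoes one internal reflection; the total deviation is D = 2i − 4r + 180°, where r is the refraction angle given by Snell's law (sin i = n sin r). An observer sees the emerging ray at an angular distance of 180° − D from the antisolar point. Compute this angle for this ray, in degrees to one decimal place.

sin r = sin 54.7° / 1.333 = 0.8161/1.333 = 0.6123; r = 37.75°.
D = 2·54.7° − 4·37.75° + 180° = 109.40° − 151.01° + 180° = 138.39°.
Angle from antisolar point = 180° − D = 41.61°.

41.6°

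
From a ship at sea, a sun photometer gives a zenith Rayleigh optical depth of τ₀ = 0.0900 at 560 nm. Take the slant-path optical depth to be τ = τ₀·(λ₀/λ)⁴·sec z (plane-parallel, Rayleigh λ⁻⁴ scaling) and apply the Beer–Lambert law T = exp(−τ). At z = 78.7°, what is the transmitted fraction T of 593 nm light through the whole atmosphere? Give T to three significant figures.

0.694

sec 78.7° = 5.1034.
τ = 0.0900 × (560/593)⁴ × 5.1034 = 0.0900 × 0.7953 × 5.1034 = 0.3653.
T = exp(−0.3653) = 0.6940.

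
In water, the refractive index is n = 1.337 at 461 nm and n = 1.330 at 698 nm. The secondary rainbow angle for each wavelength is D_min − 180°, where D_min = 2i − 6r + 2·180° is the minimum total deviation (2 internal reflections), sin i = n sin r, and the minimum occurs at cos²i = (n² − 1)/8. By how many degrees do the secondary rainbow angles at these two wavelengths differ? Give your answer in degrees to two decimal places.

At 461 nm (n = 1.337): cos²i = 0.09845 → i = 71.714°, r = 45.249°, D_min = 231.934°, rainbow angle = 51.934°.
At 698 nm (n = 1.330): cos²i = 0.09611 → i = 71.940°, r = 45.630°, D_min = 230.101°, rainbow angle = 50.101°.
Angular width = |51.934° − 50.101°| = 1.832°.

1.83°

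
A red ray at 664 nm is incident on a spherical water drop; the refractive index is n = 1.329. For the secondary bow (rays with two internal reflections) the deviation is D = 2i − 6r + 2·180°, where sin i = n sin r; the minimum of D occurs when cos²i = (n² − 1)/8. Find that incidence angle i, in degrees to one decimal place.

cos²i = (1.329² − 1)/8 = (1.76624 − 1)/8 = 0.09578.
cos i = 0.30948, so i = 71.972°.

72.0°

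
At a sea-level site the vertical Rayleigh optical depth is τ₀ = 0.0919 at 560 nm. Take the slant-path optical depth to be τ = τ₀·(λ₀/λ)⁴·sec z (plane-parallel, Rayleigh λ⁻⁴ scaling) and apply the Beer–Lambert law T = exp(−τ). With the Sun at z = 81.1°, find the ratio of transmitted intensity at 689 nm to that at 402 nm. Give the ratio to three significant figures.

7.23

Airmass: sec 81.1° = 6.4637.
τ(689 nm) = 0.0919 × (560/689)⁴ × 6.4637 = 0.0919 × 0.4364 × 6.4637 = 0.2592.
τ(402 nm) = 0.0919 × (560/402)⁴ × 6.4637 = 0.0919 × 3.7657 × 6.4637 = 2.2369.
T(689)/T(402) = exp(τ_B − τ_A) = exp(1.9777) = 7.2258.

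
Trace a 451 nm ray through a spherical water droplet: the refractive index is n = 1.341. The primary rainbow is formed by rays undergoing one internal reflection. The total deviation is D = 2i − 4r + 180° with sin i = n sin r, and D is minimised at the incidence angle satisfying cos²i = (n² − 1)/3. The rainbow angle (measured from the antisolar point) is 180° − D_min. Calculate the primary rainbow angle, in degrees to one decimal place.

40.9°

cos²i = (1.79828 − 1)/3 = 0.26609; i = arccos(0.51584) = 58.946°.
sin r = sin 58.946°/1.341 = 0.63884; r = 39.705°.
D_min = 2·58.946° − 4·39.705° + 180° = 139.071°.
Rainbow angle = 180° − D_min = 40.929°.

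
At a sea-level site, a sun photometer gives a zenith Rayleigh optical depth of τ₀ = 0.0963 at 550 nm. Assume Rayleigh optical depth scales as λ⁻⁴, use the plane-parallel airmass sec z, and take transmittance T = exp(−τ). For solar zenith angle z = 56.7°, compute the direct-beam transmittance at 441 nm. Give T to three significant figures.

sec 56.7° = 1.8214.
τ = 0.0963 × (550/441)⁴ × 1.8214 = 0.0963 × 2.4193 × 1.8214 = 0.4244.
T = exp(−0.4244) = 0.6542.

0.654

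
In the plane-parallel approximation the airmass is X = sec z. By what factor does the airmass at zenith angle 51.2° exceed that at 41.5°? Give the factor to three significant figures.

1.20

X(51.2°)/X(41.5°) = sec 51.2° / sec 41.5° = cos 41.5° / cos 51.2° = 0.7490/0.6266 = 1.1953.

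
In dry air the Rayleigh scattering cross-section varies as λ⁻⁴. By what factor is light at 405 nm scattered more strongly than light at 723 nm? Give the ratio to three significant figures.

Rayleigh scattering ∝ λ⁻⁴, so the ratio of coefficients is the inverse fourth power of the wavelength ratio.
σ(405)/σ(723) = (723/405)⁴ = (1.7852)⁴ = 10.16.

10.2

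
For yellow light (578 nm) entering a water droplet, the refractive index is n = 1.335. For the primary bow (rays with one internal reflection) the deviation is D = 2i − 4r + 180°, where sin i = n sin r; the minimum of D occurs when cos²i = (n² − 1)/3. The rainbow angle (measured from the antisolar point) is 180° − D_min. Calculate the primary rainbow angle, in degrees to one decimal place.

cos²i = (1.78222 − 1)/3 = 0.26074; i = arccos(0.51063) = 59.294°.
sin r = sin 59.294°/1.335 = 0.64405; r = 40.094°.
D_min = 2·59.294° − 4·40.094° + 180° = 138.212°.
Rainbow angle = 180° − D_min = 41.788°.

41.8°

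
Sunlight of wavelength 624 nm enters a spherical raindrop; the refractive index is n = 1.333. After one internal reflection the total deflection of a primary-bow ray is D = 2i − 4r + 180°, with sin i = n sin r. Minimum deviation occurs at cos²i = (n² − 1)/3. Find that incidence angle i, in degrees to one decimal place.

59.4°

cos²i = (1.333² − 1)/3 = (1.77689 − 1)/3 = 0.25896.
cos i = 0.50888, so i = 59.410°.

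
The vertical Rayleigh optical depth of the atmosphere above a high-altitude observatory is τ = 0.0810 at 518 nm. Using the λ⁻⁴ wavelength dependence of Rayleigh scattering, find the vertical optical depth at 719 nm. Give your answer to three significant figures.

τ(719 nm) = τ(518 nm) × (518/719)⁴ = 0.0810 × (0.7204)⁴ = 0.0810 × 0.2694 = 0.0218.

0.0218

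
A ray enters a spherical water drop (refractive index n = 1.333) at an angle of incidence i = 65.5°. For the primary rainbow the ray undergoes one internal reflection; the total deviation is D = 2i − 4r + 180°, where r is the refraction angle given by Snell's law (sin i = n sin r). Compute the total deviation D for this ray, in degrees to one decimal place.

sin r = sin 65.5° / 1.333 = 0.9100/1.333 = 0.6826; r = 43.05°.
D = 2·65.5° − 4·43.05° + 180° = 131.00° − 172.20° + 180° = 138.80°.

138.8°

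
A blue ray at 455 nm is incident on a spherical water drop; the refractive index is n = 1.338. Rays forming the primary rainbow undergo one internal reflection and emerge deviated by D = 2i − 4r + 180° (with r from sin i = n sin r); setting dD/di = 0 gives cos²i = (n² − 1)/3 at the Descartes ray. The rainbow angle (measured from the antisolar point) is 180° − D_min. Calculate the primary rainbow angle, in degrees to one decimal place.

41.4°

cos²i = (1.79024 − 1)/3 = 0.26341; i = arccos(0.51324) = 59.120°.
sin r = sin 59.120°/1.338 = 0.64144; r = 39.899°.
D_min = 2·59.120° − 4·39.899° + 180° = 138.643°.
Rainbow angle = 180° − D_min = 41.357°.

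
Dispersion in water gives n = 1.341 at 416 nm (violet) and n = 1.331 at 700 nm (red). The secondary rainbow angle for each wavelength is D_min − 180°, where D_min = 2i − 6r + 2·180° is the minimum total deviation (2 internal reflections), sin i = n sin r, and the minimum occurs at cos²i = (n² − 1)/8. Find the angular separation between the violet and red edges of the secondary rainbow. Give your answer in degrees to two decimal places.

At 416 nm (n = 1.341): cos²i = 0.09979 → i = 71.586°, r = 45.034°, D_min = 232.966°, rainbow angle = 52.966°.
At 700 nm (n = 1.331): cos²i = 0.09645 → i = 71.907°, r = 45.575°, D_min = 230.365°, rainbow angle = 50.365°.
Angular width = |52.966° − 50.365°| = 2.601°.

2.60°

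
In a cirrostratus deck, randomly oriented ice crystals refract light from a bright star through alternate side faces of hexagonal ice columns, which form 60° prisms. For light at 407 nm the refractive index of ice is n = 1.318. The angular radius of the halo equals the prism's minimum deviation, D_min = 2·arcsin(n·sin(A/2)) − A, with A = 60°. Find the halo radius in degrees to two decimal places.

22.45°

n·sin(A/2) = 1.318 × sin 30° = 1.318 × 0.5000 = 0.6590.
D_min = 2·arcsin(0.6590) − 60° = 2 × 41.224° − 60° = 22.447°.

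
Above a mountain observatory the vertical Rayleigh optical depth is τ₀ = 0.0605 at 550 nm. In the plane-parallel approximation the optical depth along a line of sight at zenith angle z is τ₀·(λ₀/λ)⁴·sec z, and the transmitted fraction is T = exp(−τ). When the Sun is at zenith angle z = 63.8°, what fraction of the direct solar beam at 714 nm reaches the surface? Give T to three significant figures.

sec 63.8° = 2.2650.
τ = 0.0605 × (550/714)⁴ × 2.2650 = 0.0605 × 0.3521 × 2.2650 = 0.0482.
T = exp(−0.0482) = 0.9529.

0.953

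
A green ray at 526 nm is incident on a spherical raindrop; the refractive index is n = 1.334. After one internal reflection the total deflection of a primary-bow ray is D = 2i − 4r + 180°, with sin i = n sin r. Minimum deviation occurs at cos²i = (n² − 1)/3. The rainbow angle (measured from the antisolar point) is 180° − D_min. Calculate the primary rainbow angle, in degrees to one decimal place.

41.9°

cos²i = (1.77956 − 1)/3 = 0.25985; i = arccos(0.50976) = 59.352°.
sin r = sin 59.352°/1.334 = 0.64492; r = 40.159°.
D_min = 2·59.352° − 4·40.159° + 180° = 138.067°.
Rainbow angle = 180° − D_min = 41.933°.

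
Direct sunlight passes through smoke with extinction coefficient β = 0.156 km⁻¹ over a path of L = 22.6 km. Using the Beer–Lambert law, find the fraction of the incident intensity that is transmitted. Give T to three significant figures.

0.0294

τ = β·L = 0.156 × 22.6 = 3.5256.
T = exp(−3.5256) = 0.0294.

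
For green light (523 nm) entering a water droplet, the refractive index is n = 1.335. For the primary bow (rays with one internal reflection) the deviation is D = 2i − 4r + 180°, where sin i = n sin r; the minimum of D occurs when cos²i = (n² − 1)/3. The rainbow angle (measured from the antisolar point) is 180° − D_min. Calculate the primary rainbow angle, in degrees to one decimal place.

cos²i = (1.78222 − 1)/3 = 0.26074; i = arccos(0.51063) = 59.294°.
sin r = sin 59.294°/1.335 = 0.64405; r = 40.094°.
D_min = 2·59.294° − 4·40.094° + 180° = 138.212°.
Rainbow angle = 180° − D_min = 41.788°.

41.8°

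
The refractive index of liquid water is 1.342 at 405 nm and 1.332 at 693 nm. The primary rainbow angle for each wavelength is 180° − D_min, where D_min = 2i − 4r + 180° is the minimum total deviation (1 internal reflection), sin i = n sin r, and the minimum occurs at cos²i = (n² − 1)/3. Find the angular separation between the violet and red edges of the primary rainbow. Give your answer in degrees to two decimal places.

At 405 nm (n = 1.342): cos²i = 0.26699 → i = 58.888°, r = 39.641°, D_min = 139.213°, rainbow angle = 40.787°.
At 693 nm (n = 1.332): cos²i = 0.25807 → i = 59.469°, r = 40.290°, D_min = 137.776°, rainbow angle = 42.224°.
Angular width = |40.787° − 42.224°| = 1.437°.

1.44°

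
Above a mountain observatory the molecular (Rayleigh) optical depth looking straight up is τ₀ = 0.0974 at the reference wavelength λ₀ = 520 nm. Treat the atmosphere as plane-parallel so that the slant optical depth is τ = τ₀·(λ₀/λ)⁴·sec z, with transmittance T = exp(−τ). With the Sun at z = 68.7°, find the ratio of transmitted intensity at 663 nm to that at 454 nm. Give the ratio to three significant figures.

Airmass: sec 68.7° = 2.7529.
τ(663 nm) = 0.0974 × (520/663)⁴ × 2.7529 = 0.0974 × 0.3784 × 2.7529 = 0.1015.
τ(454 nm) = 0.0974 × (520/454)⁴ × 2.7529 = 0.0974 × 1.7210 × 2.7529 = 0.4615.
T(663)/T(454) = exp(τ_B − τ_A) = exp(0.3600) = 1.4333.

1.43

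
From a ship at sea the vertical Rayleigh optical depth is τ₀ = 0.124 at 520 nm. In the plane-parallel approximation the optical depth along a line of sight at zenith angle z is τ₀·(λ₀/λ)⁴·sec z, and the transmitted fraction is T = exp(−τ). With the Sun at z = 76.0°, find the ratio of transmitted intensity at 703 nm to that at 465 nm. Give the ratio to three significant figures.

Airmass: sec 76.0° = 4.1336.
τ(703 nm) = 0.124 × (520/703)⁴ × 4.1336 = 0.124 × 0.2994 × 4.1336 = 0.1534.
τ(465 nm) = 0.124 × (520/465)⁴ × 4.1336 = 0.124 × 1.5639 × 4.1336 = 0.8016.
T(703)/T(465) = exp(τ_B − τ_A) = exp(0.6481) = 1.9120.

1.91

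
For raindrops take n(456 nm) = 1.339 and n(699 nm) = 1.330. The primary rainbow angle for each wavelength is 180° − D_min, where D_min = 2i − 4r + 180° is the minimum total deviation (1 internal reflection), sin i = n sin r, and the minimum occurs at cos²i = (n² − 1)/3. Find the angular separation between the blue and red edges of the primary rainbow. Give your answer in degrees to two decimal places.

1.30°

At 456 nm (n = 1.339): cos²i = 0.26431 → i = 59.062°, r = 39.834°, D_min = 138.786°, rainbow angle = 41.214°.
At 699 nm (n = 1.330): cos²i = 0.25630 → i = 59.585°, r = 40.422°, D_min = 137.484°, rainbow angle = 42.516°.
Angular width = |41.214° − 42.516°| = 1.303°.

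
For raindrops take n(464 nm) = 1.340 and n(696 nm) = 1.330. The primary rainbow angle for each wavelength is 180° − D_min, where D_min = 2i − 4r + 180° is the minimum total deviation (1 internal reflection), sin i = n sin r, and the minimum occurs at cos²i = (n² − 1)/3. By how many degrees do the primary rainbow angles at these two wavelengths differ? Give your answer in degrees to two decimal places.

1.45°

At 464 nm (n = 1.340): cos²i = 0.26520 → i = 59.004°, r = 39.770°, D_min = 138.929°, rainbow angle = 41.071°.
At 696 nm (n = 1.330): cos²i = 0.25630 → i = 59.585°, r = 40.422°, D_min = 137.484°, rainbow angle = 42.516°.
Angular width = |41.071° − 42.516°| = 1.445°.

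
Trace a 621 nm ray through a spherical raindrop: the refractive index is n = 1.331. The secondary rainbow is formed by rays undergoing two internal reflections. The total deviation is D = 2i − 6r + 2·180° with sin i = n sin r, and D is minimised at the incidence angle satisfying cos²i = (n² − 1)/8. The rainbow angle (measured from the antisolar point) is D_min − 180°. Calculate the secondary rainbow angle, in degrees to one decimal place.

50.4°

cos²i = (1.77156 − 1)/8 = 0.09645; i = arccos(0.31056) = 71.907°.
sin r = sin 71.907°/1.331 = 0.71417; r = 45.575°.
D_min = 2·71.907° − 6·45.575° + 360° = 230.365°.
Rainbow angle = D_min − 180° = 50.365°.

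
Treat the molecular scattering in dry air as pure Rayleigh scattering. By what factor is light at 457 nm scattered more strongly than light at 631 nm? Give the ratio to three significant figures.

3.63

Rayleigh scattering ∝ λ⁻⁴, so the ratio of coefficients is the inverse fourth power of the wavelength ratio.
σ(457)/σ(631) = (631/457)⁴ = (1.3807)⁴ = 3.635.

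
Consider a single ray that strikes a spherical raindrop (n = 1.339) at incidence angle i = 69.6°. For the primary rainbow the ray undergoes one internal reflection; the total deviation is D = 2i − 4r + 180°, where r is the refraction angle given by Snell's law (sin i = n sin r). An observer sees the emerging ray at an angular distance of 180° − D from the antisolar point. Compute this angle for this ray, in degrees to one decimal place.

sin r = sin 69.6° / 1.339 = 0.9373/1.339 = 0.7000; r = 44.43°.
D = 2·69.6° − 4·44.43° + 180° = 139.20° − 177.70° + 180° = 141.50°.
Angle from antisolar point = 180° − D = 38.50°.

38.5°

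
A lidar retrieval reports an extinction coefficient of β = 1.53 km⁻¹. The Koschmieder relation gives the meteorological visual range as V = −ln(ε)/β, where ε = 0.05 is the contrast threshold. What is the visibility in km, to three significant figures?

1.96 km

V = −ln(0.05) / 1.53 = 2.996 / 1.53 = 1.9580 km.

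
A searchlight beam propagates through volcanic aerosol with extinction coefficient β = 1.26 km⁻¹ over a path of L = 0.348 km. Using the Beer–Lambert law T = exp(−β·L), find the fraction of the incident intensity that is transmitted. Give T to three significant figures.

0.645

τ = β·L = 1.26 × 0.348 = 0.4385.
T = exp(−0.4385) = 0.6450.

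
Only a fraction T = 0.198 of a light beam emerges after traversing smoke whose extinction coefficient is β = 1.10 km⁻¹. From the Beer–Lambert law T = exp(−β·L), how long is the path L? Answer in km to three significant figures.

Beer–Lambert: T = exp(−βL) ⇒ L = −ln(T)/β = −ln(0.198)/1.10 = 1.6195/1.10 = 1.472 km.

1.47 km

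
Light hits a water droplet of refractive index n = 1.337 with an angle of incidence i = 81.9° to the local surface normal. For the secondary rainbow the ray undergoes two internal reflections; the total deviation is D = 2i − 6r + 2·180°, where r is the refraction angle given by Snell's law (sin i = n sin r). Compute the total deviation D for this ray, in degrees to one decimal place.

237.2°

sin r = sin 81.9° / 1.337 = 0.9900/1.337 = 0.7405; r = 47.77°.
D = 2·81.9° − 6·47.77° + 2·180° = 163.80° − 286.63° + 360° = 237.17°.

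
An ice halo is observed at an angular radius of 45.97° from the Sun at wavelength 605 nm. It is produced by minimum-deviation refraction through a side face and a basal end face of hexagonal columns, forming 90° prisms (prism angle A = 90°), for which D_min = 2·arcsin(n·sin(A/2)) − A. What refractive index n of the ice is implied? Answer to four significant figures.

Rearranging: n = sin((D_min + A)/2) / sin(A/2).
(D_min + A)/2 = (45.97° + 90°)/2 = 67.985°.
n = sin 67.985° / sin 45° = 0.9271 / 0.7071 = 1.3111.

1.311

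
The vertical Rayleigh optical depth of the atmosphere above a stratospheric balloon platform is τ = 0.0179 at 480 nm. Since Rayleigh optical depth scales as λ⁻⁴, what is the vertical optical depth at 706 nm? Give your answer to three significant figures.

0.00382

τ(706 nm) = τ(480 nm) × (480/706)⁴ = 0.0179 × (0.6799)⁴ = 0.0179 × 0.2137 = 0.0038.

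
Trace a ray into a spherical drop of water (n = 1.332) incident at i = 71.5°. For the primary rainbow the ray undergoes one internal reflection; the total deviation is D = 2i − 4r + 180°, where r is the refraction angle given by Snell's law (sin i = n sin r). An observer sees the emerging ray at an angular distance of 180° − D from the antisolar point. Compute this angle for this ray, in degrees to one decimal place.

38.6°

sin r = sin 71.5° / 1.332 = 0.9483/1.332 = 0.7120; r = 45.39°.
D = 2·71.5° − 4·45.39° + 180° = 143.00° − 181.58° + 180° = 141.42°.
Angle from antisolar point = 180° − D = 38.58°.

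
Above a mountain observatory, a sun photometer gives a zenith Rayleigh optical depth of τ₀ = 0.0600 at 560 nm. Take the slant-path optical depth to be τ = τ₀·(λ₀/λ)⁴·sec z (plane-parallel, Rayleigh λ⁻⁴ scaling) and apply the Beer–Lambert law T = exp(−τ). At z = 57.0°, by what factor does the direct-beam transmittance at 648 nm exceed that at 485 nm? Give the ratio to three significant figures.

1.14

Airmass: sec 57.0° = 1.8361.
τ(648 nm) = 0.0600 × (560/648)⁴ × 1.8361 = 0.0600 × 0.5578 × 1.8361 = 0.0614.
τ(485 nm) = 0.0600 × (560/485)⁴ × 1.8361 = 0.0600 × 1.7774 × 1.8361 = 0.1958.
T(648)/T(485) = exp(τ_B − τ_A) = exp(0.1344) = 1.1438.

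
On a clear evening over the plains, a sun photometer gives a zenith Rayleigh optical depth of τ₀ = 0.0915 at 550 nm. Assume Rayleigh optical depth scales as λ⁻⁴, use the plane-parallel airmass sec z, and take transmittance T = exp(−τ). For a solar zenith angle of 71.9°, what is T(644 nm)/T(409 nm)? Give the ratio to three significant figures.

2.24

Airmass: sec 71.9° = 3.2188.
τ(644 nm) = 0.0915 × (550/644)⁴ × 3.2188 = 0.0915 × 0.5320 × 3.2188 = 0.1567.
τ(409 nm) = 0.0915 × (550/409)⁴ × 3.2188 = 0.0915 × 3.2701 × 3.2188 = 0.9631.
T(644)/T(409) = exp(τ_B − τ_A) = exp(0.8064) = 2.2399.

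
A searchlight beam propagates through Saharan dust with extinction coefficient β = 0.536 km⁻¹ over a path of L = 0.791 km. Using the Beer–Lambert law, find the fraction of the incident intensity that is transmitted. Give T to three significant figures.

τ = β·L = 0.536 × 0.791 = 0.4240.
T = exp(−0.4240) = 0.6544.

0.654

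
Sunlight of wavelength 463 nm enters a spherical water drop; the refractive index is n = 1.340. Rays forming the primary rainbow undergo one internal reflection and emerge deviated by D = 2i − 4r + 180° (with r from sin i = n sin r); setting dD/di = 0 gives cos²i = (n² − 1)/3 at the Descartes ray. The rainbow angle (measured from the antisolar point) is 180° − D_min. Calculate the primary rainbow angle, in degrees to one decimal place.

41.1°

cos²i = (1.79560 − 1)/3 = 0.26520; i = arccos(0.51498) = 59.004°.
sin r = sin 59.004°/1.340 = 0.63971; r = 39.770°.
D_min = 2·59.004° − 4·39.770° + 180° = 138.929°.
Rainbow angle = 180° − D_min = 41.071°.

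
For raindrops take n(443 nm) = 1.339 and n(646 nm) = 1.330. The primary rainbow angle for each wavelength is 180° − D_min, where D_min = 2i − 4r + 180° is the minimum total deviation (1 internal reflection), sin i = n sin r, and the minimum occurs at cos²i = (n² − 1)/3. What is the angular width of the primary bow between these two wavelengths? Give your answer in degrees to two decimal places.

At 443 nm (n = 1.339): cos²i = 0.26431 → i = 59.062°, r = 39.834°, D_min = 138.786°, rainbow angle = 41.214°.
At 646 nm (n = 1.330): cos²i = 0.25630 → i = 59.585°, r = 40.422°, D_min = 137.484°, rainbow angle = 42.516°.
Angular width = |41.214° − 42.516°| = 1.303°.

1.30°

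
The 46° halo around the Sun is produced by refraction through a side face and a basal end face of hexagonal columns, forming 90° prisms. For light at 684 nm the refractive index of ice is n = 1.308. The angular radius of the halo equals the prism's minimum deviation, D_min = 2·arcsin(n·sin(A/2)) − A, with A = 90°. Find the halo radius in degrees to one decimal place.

45.3°

n·sin(A/2) = 1.308 × sin 45° = 1.308 × 0.7071 = 0.9249.
D_min = 2·arcsin(0.9249) − 90° = 2 × 67.653° − 90° = 45.305°.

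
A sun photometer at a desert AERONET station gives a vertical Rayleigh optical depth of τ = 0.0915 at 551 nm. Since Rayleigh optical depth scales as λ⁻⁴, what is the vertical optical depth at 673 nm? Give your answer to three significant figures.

τ(673 nm) = τ(551 nm) × (551/673)⁴ = 0.0915 × (0.8187)⁴ = 0.0915 × 0.4493 = 0.0411.

0.0411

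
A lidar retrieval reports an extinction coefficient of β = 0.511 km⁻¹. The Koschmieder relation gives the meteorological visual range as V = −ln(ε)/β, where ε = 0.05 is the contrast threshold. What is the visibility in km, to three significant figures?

V = −ln(0.05) / 0.511 = 2.996 / 0.511 = 5.8625 km.

5.86 km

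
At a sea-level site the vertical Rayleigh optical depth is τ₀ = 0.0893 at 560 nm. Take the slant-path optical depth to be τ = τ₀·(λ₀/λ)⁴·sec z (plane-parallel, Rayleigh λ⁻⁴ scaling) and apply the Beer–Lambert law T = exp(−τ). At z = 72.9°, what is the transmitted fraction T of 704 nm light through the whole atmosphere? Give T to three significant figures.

sec 72.9° = 3.4009.
τ = 0.0893 × (560/704)⁴ × 3.4009 = 0.0893 × 0.4004 × 3.4009 = 0.1216.
T = exp(−0.1216) = 0.8855.

0.886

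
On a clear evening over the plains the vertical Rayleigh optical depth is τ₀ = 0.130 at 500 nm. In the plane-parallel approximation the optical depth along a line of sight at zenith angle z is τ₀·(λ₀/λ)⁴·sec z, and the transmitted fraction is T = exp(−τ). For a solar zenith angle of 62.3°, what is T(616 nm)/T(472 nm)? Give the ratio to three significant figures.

Airmass: sec 62.3° = 2.1513.
τ(616 nm) = 0.130 × (500/616)⁴ × 2.1513 = 0.130 × 0.4341 × 2.1513 = 0.1214.
τ(472 nm) = 0.130 × (500/472)⁴ × 2.1513 = 0.130 × 1.2593 × 2.1513 = 0.3522.
T(616)/T(472) = exp(τ_B − τ_A) = exp(0.2308) = 1.2596.

1.26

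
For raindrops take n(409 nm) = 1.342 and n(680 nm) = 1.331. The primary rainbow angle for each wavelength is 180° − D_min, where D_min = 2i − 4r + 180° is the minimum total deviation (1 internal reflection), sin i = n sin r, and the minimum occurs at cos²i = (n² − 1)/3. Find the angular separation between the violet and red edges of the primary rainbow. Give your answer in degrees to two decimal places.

1.58°

At 409 nm (n = 1.342): cos²i = 0.26699 → i = 58.888°, r = 39.641°, D_min = 139.213°, rainbow angle = 40.787°.
At 680 nm (n = 1.331): cos²i = 0.25719 → i = 59.527°, r = 40.356°, D_min = 137.630°, rainbow angle = 42.370°.
Angular width = |40.787° − 42.370°| = 1.583°.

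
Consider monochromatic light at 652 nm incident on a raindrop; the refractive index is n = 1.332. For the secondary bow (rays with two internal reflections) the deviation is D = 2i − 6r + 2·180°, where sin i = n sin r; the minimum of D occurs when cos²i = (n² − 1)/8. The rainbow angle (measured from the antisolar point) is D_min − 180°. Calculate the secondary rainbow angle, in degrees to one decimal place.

cos²i = (1.77422 − 1)/8 = 0.09678; i = arccos(0.31109) = 71.875°.
sin r = sin 71.875°/1.332 = 0.71350; r = 45.520°.
D_min = 2·71.875° − 6·45.520° + 360° = 230.628°.
Rainbow angle = D_min − 180° = 50.628°.

50.6°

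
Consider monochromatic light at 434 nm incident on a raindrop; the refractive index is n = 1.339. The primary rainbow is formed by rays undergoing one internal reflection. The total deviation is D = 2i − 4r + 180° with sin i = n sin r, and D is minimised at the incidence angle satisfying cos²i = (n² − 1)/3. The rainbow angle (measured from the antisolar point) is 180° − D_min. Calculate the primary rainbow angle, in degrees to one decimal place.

41.2°

cos²i = (1.79292 − 1)/3 = 0.26431; i = arccos(0.51411) = 59.062°.
sin r = sin 59.062°/1.339 = 0.64057; r = 39.834°.
D_min = 2·59.062° − 4·39.834° + 180° = 138.786°.
Rainbow angle = 180° − D_min = 41.214°.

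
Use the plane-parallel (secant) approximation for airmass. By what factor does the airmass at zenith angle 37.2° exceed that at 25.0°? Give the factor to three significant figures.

X(37.2°)/X(25.0°) = sec 37.2° / sec 25.0° = cos 25.0° / cos 37.2° = 0.9063/0.7965 = 1.1378.

1.14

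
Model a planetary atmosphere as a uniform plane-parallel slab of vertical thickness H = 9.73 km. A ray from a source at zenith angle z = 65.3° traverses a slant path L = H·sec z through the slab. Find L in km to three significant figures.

sec z = 1/cos 65.3° = 2.3931.
L = 9.73 × 2.3931 = 23.285 km.

23.3 km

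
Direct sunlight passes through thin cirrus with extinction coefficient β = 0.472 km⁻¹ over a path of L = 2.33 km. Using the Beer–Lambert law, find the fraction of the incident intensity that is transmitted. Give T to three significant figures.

0.333

τ = β·L = 0.472 × 2.33 = 1.0998.
T = exp(−1.0998) = 0.3330.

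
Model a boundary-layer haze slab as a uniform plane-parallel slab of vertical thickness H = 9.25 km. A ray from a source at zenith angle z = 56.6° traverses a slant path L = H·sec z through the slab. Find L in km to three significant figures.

16.8 km

sec z = 1/cos 56.6° = 1.8166.
L = 9.25 × 1.8166 = 16.803 km.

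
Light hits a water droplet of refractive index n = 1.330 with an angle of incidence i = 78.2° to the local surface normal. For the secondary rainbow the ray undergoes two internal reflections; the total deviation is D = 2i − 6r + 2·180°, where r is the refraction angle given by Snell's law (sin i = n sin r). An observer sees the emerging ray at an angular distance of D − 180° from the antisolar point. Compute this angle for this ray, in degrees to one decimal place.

52.1°

sin r = sin 78.2° / 1.330 = 0.9789/1.330 = 0.7360; r = 47.39°.
D = 2·78.2° − 6·47.39° + 2·180° = 156.40° − 284.35° + 360° = 232.05°.
Angle from antisolar point = D − 180° = 52.05°.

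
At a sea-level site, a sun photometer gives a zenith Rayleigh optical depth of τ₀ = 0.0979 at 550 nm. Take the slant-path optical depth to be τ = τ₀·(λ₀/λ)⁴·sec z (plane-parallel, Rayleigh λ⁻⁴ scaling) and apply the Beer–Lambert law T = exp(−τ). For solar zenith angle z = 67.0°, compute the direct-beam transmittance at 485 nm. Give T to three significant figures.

sec 67.0° = 2.5593.
τ = 0.0979 × (550/485)⁴ × 2.5593 = 0.0979 × 1.6538 × 2.5593 = 0.4144.
T = exp(−0.4144) = 0.6608.

0.661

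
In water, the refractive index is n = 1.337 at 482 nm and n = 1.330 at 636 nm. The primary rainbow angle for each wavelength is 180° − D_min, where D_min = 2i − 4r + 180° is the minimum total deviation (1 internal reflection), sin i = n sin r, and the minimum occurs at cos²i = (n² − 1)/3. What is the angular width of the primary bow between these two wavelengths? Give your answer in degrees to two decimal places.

At 482 nm (n = 1.337): cos²i = 0.26252 → i = 59.178°, r = 39.964°, D_min = 138.500°, rainbow angle = 41.500°.
At 636 nm (n = 1.330): cos²i = 0.25630 → i = 59.585°, r = 40.422°, D_min = 137.484°, rainbow angle = 42.516°.
Angular width = |41.500° − 42.516°| = 1.016°.

1.02°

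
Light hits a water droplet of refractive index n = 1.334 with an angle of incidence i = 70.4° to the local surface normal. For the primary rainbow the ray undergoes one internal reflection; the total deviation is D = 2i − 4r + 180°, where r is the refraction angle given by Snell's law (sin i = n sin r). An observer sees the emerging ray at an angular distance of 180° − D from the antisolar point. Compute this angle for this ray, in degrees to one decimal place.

sin r = sin 70.4° / 1.334 = 0.9421/1.334 = 0.7062; r = 44.93°.
D = 2·70.4° − 4·44.93° + 180° = 140.80° − 179.70° + 180° = 141.10°.
Angle from antisolar point = 180° − D = 38.90°.

38.9°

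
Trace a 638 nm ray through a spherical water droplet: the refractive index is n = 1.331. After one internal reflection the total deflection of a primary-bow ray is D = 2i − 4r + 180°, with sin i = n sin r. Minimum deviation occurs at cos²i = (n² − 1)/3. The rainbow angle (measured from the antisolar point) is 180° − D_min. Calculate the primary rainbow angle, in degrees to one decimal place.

42.4°

cos²i = (1.77156 − 1)/3 = 0.25719; i = arccos(0.50714) = 59.527°.
sin r = sin 59.527°/1.331 = 0.64753; r = 40.356°.
D_min = 2·59.527° − 4·40.356° + 180° = 137.630°.
Rainbow angle = 180° − D_min = 42.370°.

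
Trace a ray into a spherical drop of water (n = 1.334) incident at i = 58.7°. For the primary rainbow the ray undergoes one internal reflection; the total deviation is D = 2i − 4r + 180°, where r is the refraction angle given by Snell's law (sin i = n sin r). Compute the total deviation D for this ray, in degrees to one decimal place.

138.1°

sin r = sin 58.7° / 1.334 = 0.8545/1.334 = 0.6405; r = 39.83°.
D = 2·58.7° − 4·39.83° + 180° = 117.40° − 159.32° + 180° = 138.08°.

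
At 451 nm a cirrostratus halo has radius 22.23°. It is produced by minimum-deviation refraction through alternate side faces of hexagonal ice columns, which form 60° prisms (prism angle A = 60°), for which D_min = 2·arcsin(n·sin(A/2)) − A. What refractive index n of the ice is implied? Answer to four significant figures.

1.315

Rearranging: n = sin((D_min + A)/2) / sin(A/2).
(D_min + A)/2 = (22.23° + 60°)/2 = 41.115°.
n = sin 41.115° / sin 30° = 0.6576 / 0.5000 = 1.3151.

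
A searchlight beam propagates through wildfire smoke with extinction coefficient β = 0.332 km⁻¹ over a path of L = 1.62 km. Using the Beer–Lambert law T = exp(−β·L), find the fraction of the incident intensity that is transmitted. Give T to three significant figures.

τ = β·L = 0.332 × 1.62 = 0.5378.
T = exp(−0.5378) = 0.5840.

0.584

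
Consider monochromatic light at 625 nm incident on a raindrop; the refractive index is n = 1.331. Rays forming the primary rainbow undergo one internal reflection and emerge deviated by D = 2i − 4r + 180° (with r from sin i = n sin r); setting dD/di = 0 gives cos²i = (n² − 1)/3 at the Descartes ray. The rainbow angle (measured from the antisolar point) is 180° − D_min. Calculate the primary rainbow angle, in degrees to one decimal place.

42.4°

cos²i = (1.77156 − 1)/3 = 0.25719; i = arccos(0.50714) = 59.527°.
sin r = sin 59.527°/1.331 = 0.64753; r = 40.356°.
D_min = 2·59.527° − 4·40.356° + 180° = 137.630°.
Rainbow angle = 180° − D_min = 42.370°.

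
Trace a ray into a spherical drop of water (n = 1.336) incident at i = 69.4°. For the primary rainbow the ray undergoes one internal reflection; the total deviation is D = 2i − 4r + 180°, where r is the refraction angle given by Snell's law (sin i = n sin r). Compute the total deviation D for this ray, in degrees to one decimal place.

140.9°

sin r = sin 69.4° / 1.336 = 0.9361/1.336 = 0.7006; r = 44.48°.
D = 2·69.4° − 4·44.48° + 180° = 138.80° − 177.91° + 180° = 140.89°.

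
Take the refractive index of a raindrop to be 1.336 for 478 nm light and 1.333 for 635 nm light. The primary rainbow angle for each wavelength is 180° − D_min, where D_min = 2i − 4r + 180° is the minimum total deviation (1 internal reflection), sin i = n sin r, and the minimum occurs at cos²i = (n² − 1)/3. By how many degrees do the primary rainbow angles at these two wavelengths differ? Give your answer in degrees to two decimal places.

At 478 nm (n = 1.336): cos²i = 0.26163 → i = 59.236°, r = 40.029°, D_min = 138.356°, rainbow angle = 41.644°.
At 635 nm (n = 1.333): cos²i = 0.25896 → i = 59.410°, r = 40.225°, D_min = 137.922°, rainbow angle = 42.078°.
Angular width = |41.644° − 42.078°| = 0.434°.

0.43°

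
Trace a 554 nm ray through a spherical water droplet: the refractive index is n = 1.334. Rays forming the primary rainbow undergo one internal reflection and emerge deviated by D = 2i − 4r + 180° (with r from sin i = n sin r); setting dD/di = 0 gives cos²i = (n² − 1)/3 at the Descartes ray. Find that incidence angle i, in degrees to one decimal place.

cos²i = (1.334² − 1)/3 = (1.77956 − 1)/3 = 0.25985.
cos i = 0.50976, so i = 59.352°.

59.4°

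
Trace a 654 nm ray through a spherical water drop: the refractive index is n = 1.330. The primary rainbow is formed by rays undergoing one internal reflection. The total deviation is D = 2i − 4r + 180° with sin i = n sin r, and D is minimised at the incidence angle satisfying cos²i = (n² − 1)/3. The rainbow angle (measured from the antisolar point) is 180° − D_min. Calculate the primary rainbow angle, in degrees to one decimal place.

cos²i = (1.76890 − 1)/3 = 0.25630; i = arccos(0.50626) = 59.585°.
sin r = sin 59.585°/1.330 = 0.64841; r = 40.422°.
D_min = 2·59.585° − 4·40.422° + 180° = 137.484°.
Rainbow angle = 180° − D_min = 42.516°.

42.5°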